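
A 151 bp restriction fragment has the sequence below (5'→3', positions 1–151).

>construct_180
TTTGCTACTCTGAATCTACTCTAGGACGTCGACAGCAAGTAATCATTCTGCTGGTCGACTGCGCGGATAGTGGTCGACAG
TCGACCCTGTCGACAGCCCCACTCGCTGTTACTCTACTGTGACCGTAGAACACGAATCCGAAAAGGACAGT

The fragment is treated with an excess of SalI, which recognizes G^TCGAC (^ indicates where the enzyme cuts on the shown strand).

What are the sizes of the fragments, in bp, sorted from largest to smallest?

SalI sites (GTCGAC) start at positions 28, 54, 73, 80, 89.
SalI cuts after the first base of each site, so after positions 28, 54, 73, 80, 89.
Linear molecule, 5 cuts → 6 fragments:
  1–28 → 28 bp
  29–54 → 26 bp
  55–73 → 19 bp
  74–80 → 7 bp
  81–89 → 9 bp
  90–151 → 62 bp
Sorted largest to smallest: 62, 28, 26, 19, 9, 7 bp.

62, 28, 26, 19, 9, 7 bp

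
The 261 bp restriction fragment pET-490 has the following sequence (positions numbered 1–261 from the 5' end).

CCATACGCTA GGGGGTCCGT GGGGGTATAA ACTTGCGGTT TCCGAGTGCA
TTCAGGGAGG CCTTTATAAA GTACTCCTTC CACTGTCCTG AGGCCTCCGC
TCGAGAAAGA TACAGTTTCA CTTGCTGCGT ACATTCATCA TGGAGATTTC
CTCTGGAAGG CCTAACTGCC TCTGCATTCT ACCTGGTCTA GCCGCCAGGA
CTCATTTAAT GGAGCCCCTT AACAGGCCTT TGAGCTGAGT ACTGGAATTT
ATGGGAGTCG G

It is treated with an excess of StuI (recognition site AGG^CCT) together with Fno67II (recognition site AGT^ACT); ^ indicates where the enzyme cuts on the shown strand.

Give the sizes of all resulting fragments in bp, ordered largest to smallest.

StuI sites (AGGCCT) start at positions 58, 91, 158, 224.
StuI cuts after base 3 of each site, so after positions 60, 93, 160, 226.
Fno67II sites (AGTACT) start at positions 70, 238.
Fno67II cuts after base 3 of each site, so after positions 72, 240.
Combined cut positions: 60, 72, 93, 160, 226, 240.
Linear molecule, 6 cuts → 7 fragments:
  1–60 → 60 bp
  61–72 → 12 bp
  73–93 → 21 bp
  94–160 → 67 bp
  161–226 → 66 bp
  227–240 → 14 bp
  241–261 → 21 bp
Sorted largest to smallest: 67, 66, 60, 21, 21, 14, 12 bp.

67, 66, 60, 21, 21, 14, 12 bp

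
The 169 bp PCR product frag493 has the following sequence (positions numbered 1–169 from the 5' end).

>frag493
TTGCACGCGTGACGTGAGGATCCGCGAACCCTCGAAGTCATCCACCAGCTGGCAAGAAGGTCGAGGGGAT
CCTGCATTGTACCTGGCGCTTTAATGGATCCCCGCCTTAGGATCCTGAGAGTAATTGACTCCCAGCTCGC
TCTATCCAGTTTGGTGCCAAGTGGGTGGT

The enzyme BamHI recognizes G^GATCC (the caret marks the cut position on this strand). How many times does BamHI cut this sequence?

4

GGATCC occurs starting at positions 18, 67, 96, 110.
BamHI cuts at 4 sites.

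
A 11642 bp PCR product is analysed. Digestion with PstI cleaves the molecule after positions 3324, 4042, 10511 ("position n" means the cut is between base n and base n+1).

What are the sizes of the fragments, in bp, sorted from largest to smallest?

6469, 3324, 1131, 718 bp

Linear molecule, 3 cuts → 4 fragments:
  3324 − 0 = 3324 bp
  4042 − 3324 = 718 bp
  10511 − 4042 = 6469 bp
  11642 − 10511 = 1131 bp
Sorted largest to smallest: 6469, 3324, 1131, 718 bp.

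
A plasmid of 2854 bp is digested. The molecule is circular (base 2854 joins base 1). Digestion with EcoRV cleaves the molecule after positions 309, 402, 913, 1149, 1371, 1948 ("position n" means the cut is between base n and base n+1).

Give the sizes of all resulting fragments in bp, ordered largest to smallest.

1215, 577, 511, 236, 222, 93 bp

Circular molecule, 6 cuts → 6 fragments:
  402 − 309 = 93 bp
  913 − 402 = 511 bp
  1149 − 913 = 236 bp
  1371 − 1149 = 222 bp
  1948 − 1371 = 577 bp
  wrap: 2854 − 1948 + 309 = 1215 bp
Sorted largest to smallest: 1215, 577, 511, 236, 222, 93 bp.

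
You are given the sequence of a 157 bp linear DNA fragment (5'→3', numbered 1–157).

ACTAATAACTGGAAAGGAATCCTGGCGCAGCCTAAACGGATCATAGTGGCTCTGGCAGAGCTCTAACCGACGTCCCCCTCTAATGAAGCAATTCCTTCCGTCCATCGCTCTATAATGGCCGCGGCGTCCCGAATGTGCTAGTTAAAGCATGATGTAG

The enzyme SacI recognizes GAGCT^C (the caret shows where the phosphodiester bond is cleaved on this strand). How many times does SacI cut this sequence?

1

GAGCTC occurs starting at position 58.
SacI cuts at 1 site.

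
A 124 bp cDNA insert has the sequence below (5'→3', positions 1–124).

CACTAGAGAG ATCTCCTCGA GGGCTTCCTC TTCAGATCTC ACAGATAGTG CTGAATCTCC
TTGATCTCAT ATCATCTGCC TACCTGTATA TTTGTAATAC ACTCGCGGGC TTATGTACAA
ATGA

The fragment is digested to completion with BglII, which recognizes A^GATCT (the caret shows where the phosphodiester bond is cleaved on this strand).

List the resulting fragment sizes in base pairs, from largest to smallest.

90, 25, 9 bp

BglII sites (AGATCT) start at positions 9, 34.
BglII cuts after the first base of each site, so after positions 9, 34.
Linear molecule, 2 cuts → 3 fragments:
  1–9 → 9 bp
  10–34 → 25 bp
  35–124 → 90 bp
Sorted largest to smallest: 90, 25, 9 bp.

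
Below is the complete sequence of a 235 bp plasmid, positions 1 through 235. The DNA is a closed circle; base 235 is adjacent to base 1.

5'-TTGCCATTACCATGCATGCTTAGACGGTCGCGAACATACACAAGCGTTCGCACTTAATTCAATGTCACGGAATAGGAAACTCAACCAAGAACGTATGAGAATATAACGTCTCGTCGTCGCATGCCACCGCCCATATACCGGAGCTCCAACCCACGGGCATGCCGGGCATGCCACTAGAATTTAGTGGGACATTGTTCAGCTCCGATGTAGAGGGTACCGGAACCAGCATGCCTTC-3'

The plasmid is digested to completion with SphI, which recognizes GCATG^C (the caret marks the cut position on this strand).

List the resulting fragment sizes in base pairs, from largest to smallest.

SphI sites (GCATGC) start at positions 14, 119, 157, 166, 226.
SphI cuts after base 5 of each site (before the last base), so after positions 18, 123, 161, 170, 230.
Circular molecule, 5 cuts → 5 fragments:
  19–123 → 105 bp
  124–161 → 38 bp
  162–170 → 9 bp
  171–230 → 60 bp
  231–235 then 1–18 → 5 + 18 = 23 bp
Sorted largest to smallest: 105, 60, 38, 23, 9 bp.

105, 60, 38, 23, 9 bp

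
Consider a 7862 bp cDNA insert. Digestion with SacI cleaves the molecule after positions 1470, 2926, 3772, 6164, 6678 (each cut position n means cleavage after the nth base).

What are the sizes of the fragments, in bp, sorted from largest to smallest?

2392, 1470, 1456, 1184, 846, 514 bp

Linear molecule, 5 cuts → 6 fragments:
  1470 − 0 = 1470 bp
  2926 − 1470 = 1456 bp
  3772 − 2926 = 846 bp
  6164 − 3772 = 2392 bp
  6678 − 6164 = 514 bp
  7862 − 6678 = 1184 bp
Sorted largest to smallest: 2392, 1470, 1456, 1184, 846, 514 bp.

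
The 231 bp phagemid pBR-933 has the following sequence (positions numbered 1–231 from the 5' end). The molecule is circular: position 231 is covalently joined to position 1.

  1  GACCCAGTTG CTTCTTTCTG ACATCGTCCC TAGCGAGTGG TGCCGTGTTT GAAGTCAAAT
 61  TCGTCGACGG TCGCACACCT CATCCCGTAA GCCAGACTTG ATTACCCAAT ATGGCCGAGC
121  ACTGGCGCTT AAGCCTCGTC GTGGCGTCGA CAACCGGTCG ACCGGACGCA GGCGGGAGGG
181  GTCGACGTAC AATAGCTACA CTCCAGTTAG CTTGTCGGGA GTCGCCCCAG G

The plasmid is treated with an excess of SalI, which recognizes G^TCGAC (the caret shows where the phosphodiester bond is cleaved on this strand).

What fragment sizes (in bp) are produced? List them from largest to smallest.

SalI sites (GTCGAC) start at positions 63, 146, 157, 181.
SalI cuts after the first base of each site, so after positions 63, 146, 157, 181.
Circular molecule, 4 cuts → 4 fragments:
  64–146 → 83 bp
  147–157 → 11 bp
  158–181 → 24 bp
  182–231 then 1–63 → 50 + 63 = 113 bp
Sorted largest to smallest: 113, 83, 24, 11 bp.

113, 83, 24, 11 bp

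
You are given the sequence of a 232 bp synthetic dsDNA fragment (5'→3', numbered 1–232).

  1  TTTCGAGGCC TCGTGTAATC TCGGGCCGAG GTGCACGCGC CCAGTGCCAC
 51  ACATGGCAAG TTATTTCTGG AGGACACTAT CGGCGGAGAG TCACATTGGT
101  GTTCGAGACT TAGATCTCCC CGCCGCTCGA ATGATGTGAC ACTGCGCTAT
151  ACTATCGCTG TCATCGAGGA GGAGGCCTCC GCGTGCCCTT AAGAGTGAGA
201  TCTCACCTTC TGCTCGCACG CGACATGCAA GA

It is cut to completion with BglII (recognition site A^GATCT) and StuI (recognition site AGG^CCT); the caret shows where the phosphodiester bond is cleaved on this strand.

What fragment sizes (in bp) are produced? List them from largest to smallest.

104, 63, 34, 23, 8 bp

BglII sites (AGATCT) start at positions 112, 198.
BglII cuts after the first base of each site, so after positions 112, 198.
StuI sites (AGGCCT) start at positions 6, 173.
StuI cuts after base 3 of each site, so after positions 8, 175.
Combined cut positions: 8, 112, 175, 198.
Linear molecule, 4 cuts → 5 fragments:
  1–8 → 8 bp
  9–112 → 104 bp
  113–175 → 63 bp
  176–198 → 23 bp
  199–232 → 34 bp
Sorted largest to smallest: 104, 63, 34, 23, 8 bp.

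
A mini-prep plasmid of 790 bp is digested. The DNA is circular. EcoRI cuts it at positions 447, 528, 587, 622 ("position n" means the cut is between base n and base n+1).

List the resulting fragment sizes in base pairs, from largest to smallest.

615, 81, 59, 35 bp

Circular molecule, 4 cuts → 4 fragments:
  528 − 447 = 81 bp
  587 − 528 = 59 bp
  622 − 587 = 35 bp
  wrap: 790 − 622 + 447 = 615 bp
Sorted largest to smallest: 615, 81, 59, 35 bp.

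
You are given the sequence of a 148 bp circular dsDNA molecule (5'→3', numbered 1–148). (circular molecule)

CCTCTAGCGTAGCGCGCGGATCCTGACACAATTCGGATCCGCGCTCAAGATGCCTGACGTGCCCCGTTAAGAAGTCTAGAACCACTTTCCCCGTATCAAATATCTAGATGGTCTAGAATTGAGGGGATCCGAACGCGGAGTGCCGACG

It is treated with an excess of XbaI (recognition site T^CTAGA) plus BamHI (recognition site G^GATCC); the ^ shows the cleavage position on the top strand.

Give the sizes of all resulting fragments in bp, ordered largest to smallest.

41, 40, 28, 17, 13, 9 bp

XbaI sites (TCTAGA) start at positions 75, 103, 112.
XbaI cuts after the first base of each site, so after positions 75, 103, 112.
BamHI sites (GGATCC) start at positions 18, 35, 125.
BamHI cuts after the first base of each site, so after positions 18, 35, 125.
Combined cut positions: 18, 35, 75, 103, 112, 125.
Circular molecule, 6 cuts → 6 fragments:
  19–35 → 17 bp
  36–75 → 40 bp
  76–103 → 28 bp
  104–112 → 9 bp
  113–125 → 13 bp
  126–148 then 1–18 → 23 + 18 = 41 bp
Sorted largest to smallest: 41, 40, 28, 17, 13, 9 bp.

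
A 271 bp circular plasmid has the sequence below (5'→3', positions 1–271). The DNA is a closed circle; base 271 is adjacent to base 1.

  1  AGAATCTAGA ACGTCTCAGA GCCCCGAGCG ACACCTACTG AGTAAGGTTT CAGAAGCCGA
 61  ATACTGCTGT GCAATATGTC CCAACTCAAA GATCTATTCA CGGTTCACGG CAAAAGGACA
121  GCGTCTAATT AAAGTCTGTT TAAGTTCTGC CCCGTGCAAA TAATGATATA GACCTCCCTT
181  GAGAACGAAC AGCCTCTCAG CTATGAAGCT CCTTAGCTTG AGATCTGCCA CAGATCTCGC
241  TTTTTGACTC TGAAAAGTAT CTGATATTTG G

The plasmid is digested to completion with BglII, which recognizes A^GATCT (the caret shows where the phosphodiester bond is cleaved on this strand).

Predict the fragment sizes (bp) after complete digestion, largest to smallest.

131, 129, 11 bp

BglII sites (AGATCT) start at positions 90, 221, 232.
BglII cuts after the first base of each site, so after positions 90, 221, 232.
Circular molecule, 3 cuts → 3 fragments:
  91–221 → 131 bp
  222–232 → 11 bp
  233–271 then 1–90 → 39 + 90 = 129 bp
Sorted largest to smallest: 131, 129, 11 bp.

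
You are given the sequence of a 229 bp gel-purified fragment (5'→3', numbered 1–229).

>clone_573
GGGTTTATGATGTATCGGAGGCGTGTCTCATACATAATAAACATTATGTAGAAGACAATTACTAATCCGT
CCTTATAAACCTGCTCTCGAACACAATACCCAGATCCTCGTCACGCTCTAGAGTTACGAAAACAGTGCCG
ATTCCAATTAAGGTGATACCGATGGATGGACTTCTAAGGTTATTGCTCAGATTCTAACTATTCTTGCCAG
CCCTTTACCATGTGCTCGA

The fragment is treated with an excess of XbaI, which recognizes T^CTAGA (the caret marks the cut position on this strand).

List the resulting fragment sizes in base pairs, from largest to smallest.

The XbaI site (TCTAGA) starts at position 117.
XbaI cuts after the first base of each site, so after position 117.
Linear molecule, 1 cut → 2 fragments:
  1–117 → 117 bp
  118–229 → 112 bp
Sorted largest to smallest: 117, 112 bp.

117, 112 bp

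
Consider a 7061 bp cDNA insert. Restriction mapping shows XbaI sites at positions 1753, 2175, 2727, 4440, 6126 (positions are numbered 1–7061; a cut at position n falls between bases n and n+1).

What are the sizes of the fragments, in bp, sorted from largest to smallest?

Linear molecule, 5 cuts → 6 fragments:
  1753 − 0 = 1753 bp
  2175 − 1753 = 422 bp
  2727 − 2175 = 552 bp
  4440 − 2727 = 1713 bp
  6126 − 4440 = 1686 bp
  7061 − 6126 = 935 bp
Sorted largest to smallest: 1753, 1713, 1686, 935, 552, 422 bp.

1753, 1713, 1686, 935, 552, 422 bp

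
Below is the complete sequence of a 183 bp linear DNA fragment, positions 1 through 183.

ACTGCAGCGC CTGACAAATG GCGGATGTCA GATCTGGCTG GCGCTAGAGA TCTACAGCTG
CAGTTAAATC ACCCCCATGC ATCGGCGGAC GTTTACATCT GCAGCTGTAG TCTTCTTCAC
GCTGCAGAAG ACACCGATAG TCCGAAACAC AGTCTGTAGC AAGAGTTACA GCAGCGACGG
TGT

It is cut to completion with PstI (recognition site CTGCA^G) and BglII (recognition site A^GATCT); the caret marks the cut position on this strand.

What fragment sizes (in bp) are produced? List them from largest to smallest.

PstI sites (CTGCAG) start at positions 2, 58, 99, 122.
PstI cuts after base 5 of each site (before the last base), so after positions 6, 62, 103, 126.
BglII sites (AGATCT) start at positions 30, 48.
BglII cuts after the first base of each site, so after positions 30, 48.
Combined cut positions: 6, 30, 48, 62, 103, 126.
Linear molecule, 6 cuts → 7 fragments:
  1–6 → 6 bp
  7–30 → 24 bp
  31–48 → 18 bp
  49–62 → 14 bp
  63–103 → 41 bp
  104–126 → 23 bp
  127–183 → 57 bp
Sorted largest to smallest: 57, 41, 24, 23, 18, 14, 6 bp.

57, 41, 24, 23, 18, 14, 6 bp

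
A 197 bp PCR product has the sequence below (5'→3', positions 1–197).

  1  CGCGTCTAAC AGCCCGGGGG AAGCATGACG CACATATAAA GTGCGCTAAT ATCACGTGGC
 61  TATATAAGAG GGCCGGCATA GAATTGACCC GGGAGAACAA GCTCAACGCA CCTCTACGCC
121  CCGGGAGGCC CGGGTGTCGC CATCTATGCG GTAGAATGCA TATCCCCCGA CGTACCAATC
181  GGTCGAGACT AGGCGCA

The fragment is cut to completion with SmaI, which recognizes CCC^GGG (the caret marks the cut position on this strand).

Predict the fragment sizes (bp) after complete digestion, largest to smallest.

75, 66, 32, 15, 9 bp

SmaI sites (CCCGGG) start at positions 13, 88, 120, 129.
SmaI cuts after base 3 of each site, so after positions 15, 90, 122, 131.
Linear molecule, 4 cuts → 5 fragments:
  1–15 → 15 bp
  16–90 → 75 bp
  91–122 → 32 bp
  123–131 → 9 bp
  132–197 → 66 bp
Sorted largest to smallest: 75, 66, 32, 15, 9 bp.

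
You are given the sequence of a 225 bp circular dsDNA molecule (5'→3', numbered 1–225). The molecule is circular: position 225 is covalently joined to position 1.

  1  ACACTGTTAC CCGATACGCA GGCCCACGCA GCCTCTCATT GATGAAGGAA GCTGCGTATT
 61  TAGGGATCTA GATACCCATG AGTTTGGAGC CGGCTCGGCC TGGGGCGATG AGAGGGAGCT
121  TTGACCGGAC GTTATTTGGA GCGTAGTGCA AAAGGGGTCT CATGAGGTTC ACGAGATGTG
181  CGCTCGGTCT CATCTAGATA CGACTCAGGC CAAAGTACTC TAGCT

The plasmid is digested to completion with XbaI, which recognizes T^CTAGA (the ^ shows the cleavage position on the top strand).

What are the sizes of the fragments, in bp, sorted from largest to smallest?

126, 99 bp

XbaI sites (TCTAGA) start at positions 67, 193.
XbaI cuts after the first base of each site, so after positions 67, 193.
Circular molecule, 2 cuts → 2 fragments:
  68–193 → 126 bp
  194–225 then 1–67 → 32 + 67 = 99 bp
Sorted largest to smallest: 126, 99 bp.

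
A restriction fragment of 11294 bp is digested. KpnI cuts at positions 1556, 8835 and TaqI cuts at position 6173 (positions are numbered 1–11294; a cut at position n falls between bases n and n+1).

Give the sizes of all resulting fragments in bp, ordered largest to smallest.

4617, 2662, 2459, 1556 bp

Combined cut positions (sorted): 1556, 6173, 8835.
Linear molecule, 3 cuts → 4 fragments:
  1556 − 0 = 1556 bp
  6173 − 1556 = 4617 bp
  8835 − 6173 = 2662 bp
  11294 − 8835 = 2459 bp
Sorted largest to smallest: 4617, 2662, 2459, 1556 bp.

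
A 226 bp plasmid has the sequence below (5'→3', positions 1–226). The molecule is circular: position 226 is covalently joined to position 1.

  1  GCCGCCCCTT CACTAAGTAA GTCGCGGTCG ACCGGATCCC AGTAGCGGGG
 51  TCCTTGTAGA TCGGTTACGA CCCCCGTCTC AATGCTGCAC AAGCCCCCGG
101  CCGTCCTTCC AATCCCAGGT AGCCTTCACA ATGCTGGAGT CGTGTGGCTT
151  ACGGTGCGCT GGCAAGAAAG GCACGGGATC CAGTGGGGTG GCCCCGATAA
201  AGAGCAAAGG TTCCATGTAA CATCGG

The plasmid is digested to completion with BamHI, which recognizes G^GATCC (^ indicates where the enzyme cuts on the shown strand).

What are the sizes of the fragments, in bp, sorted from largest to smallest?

BamHI sites (GGATCC) start at positions 34, 176.
BamHI cuts after the first base of each site, so after positions 34, 176.
Circular molecule, 2 cuts → 2 fragments:
  35–176 → 142 bp
  177–226 then 1–34 → 50 + 34 = 84 bp
Sorted largest to smallest: 142, 84 bp.

142, 84 bp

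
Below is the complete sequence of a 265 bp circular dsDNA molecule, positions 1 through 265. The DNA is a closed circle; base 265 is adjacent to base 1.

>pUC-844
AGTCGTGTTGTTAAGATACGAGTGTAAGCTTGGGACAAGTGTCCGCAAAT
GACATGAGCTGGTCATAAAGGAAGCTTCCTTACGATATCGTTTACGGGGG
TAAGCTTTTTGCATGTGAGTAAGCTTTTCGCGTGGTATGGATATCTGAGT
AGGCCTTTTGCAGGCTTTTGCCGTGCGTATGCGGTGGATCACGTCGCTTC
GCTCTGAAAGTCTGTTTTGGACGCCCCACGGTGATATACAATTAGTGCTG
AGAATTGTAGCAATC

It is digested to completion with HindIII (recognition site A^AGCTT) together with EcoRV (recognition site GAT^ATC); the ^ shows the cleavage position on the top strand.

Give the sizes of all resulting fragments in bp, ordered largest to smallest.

HindIII sites (AAGCTT) start at positions 26, 72, 102, 121.
HindIII cuts after the first base of each site, so after positions 26, 72, 102, 121.
EcoRV sites (GATATC) start at positions 84, 140.
EcoRV cuts after base 3 of each site, so after positions 86, 142.
Combined cut positions: 26, 72, 86, 102, 121, 142.
Circular molecule, 6 cuts → 6 fragments:
  27–72 → 46 bp
  73–86 → 14 bp
  87–102 → 16 bp
  103–121 → 19 bp
  122–142 → 21 bp
  143–265 then 1–26 → 123 + 26 = 149 bp
Sorted largest to smallest: 149, 46, 21, 19, 16, 14 bp.

149, 46, 21, 19, 16, 14 bp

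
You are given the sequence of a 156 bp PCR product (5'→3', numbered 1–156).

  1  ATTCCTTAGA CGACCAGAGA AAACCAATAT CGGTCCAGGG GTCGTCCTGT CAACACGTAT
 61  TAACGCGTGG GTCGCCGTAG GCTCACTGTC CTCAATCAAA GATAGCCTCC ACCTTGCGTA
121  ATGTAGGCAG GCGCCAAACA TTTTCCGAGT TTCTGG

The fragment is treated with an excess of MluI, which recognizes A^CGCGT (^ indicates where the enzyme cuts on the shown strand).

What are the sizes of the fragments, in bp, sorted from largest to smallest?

The MluI site (ACGCGT) starts at position 63.
MluI cuts after the first base of each site, so after position 63.
Linear molecule, 1 cut → 2 fragments:
  1–63 → 63 bp
  64–156 → 93 bp
Sorted largest to smallest: 93, 63 bp.

93, 63 bp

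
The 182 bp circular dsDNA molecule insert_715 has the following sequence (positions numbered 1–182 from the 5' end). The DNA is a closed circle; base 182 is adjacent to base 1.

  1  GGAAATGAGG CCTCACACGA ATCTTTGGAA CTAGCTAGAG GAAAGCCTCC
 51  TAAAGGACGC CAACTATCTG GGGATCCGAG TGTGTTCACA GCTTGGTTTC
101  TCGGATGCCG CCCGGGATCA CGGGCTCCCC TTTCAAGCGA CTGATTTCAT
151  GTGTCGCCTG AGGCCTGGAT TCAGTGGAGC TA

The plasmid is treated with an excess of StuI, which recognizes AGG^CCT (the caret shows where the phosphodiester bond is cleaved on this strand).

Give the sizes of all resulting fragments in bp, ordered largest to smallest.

153, 29 bp

StuI sites (AGGCCT) start at positions 8, 161.
StuI cuts after base 3 of each site, so after positions 10, 163.
Circular molecule, 2 cuts → 2 fragments:
  11–163 → 153 bp
  164–182 then 1–10 → 19 + 10 = 29 bp
Sorted largest to smallest: 153, 29 bp.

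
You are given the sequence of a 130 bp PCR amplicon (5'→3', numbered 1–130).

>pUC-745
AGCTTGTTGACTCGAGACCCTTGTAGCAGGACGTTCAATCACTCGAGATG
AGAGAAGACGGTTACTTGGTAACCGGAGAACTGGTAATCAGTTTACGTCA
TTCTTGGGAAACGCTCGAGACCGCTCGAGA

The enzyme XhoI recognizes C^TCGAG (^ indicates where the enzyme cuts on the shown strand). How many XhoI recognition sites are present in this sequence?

4

CTCGAG occurs starting at positions 11, 42, 114, 124.
XhoI cuts at 4 sites.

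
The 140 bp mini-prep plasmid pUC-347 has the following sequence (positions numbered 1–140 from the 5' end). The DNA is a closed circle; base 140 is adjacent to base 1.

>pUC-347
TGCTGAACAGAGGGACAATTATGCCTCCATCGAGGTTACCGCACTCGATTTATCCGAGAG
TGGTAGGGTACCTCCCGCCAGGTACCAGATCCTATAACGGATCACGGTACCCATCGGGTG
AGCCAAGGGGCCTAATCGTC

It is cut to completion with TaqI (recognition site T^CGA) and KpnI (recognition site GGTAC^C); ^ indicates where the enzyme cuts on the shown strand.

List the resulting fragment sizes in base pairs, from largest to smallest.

60, 26, 25, 15, 14 bp

TaqI sites (TCGA) start at positions 30, 45.
TaqI cuts after the first base of each site, so after positions 30, 45.
KpnI sites (GGTACC) start at positions 67, 81, 106.
KpnI cuts after base 5 of each site (before the last base), so after positions 71, 85, 110.
Combined cut positions: 30, 45, 71, 85, 110.
Circular molecule, 5 cuts → 5 fragments:
  31–45 → 15 bp
  46–71 → 26 bp
  72–85 → 14 bp
  86–110 → 25 bp
  111–140 then 1–30 → 30 + 30 = 60 bp
Sorted largest to smallest: 60, 26, 25, 15, 14 bp.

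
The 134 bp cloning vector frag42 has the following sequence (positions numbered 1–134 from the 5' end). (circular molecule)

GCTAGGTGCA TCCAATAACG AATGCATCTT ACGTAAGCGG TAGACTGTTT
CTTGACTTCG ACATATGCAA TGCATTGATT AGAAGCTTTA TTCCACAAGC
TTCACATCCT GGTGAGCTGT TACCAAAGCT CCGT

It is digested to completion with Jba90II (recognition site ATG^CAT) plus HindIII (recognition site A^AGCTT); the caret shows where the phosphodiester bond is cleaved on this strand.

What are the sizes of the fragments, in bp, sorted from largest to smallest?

Jba90II sites (ATGCAT) start at positions 22, 70.
Jba90II cuts after base 3 of each site, so after positions 24, 72.
HindIII sites (AAGCTT) start at positions 83, 97.
HindIII cuts after the first base of each site, so after positions 83, 97.
Combined cut positions: 24, 72, 83, 97.
Circular molecule, 4 cuts → 4 fragments:
  25–72 → 48 bp
  73–83 → 11 bp
  84–97 → 14 bp
  98–134 then 1–24 → 37 + 24 = 61 bp
Sorted largest to smallest: 61, 48, 14, 11 bp.

61, 48, 14, 11 bp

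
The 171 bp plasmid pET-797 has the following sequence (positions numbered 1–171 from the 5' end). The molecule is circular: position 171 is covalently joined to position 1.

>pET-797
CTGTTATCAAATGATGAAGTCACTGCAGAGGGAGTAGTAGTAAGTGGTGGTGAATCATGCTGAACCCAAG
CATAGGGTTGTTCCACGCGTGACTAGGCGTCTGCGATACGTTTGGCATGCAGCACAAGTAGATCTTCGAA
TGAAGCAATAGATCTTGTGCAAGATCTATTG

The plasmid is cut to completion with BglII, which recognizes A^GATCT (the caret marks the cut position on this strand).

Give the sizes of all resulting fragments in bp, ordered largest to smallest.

139, 20, 12 bp

BglII sites (AGATCT) start at positions 130, 150, 162.
BglII cuts after the first base of each site, so after positions 130, 150, 162.
Circular molecule, 3 cuts → 3 fragments:
  131–150 → 20 bp
  151–162 → 12 bp
  163–171 then 1–130 → 9 + 130 = 139 bp
Sorted largest to smallest: 139, 20, 12 bp.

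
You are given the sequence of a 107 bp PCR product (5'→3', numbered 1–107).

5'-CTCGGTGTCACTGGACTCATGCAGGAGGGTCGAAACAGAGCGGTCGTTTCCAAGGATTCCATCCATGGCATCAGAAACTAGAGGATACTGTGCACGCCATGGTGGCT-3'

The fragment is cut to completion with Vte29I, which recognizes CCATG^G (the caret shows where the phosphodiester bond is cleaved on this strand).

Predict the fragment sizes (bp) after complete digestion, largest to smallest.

67, 34, 6 bp

Vte29I sites (CCATGG) start at positions 63, 97.
Vte29I cuts after base 5 of each site (before the last base), so after positions 67, 101.
Linear molecule, 2 cuts → 3 fragments:
  1–67 → 67 bp
  68–101 → 34 bp
  102–107 → 6 bp
Sorted largest to smallest: 67, 34, 6 bp.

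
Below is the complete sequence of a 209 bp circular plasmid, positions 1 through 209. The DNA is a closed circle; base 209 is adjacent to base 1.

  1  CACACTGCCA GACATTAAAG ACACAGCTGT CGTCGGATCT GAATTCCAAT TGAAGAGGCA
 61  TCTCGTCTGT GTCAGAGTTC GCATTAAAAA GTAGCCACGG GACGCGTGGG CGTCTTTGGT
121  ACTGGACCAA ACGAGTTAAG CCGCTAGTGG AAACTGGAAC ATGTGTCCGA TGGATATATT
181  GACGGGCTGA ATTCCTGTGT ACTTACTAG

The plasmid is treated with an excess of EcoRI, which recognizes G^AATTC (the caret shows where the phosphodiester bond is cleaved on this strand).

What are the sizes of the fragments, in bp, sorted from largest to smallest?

148, 61 bp

EcoRI sites (GAATTC) start at positions 41, 189.
EcoRI cuts after the first base of each site, so after positions 41, 189.
Circular molecule, 2 cuts → 2 fragments:
  42–189 → 148 bp
  190–209 then 1–41 → 20 + 41 = 61 bp
Sorted largest to smallest: 148, 61 bp.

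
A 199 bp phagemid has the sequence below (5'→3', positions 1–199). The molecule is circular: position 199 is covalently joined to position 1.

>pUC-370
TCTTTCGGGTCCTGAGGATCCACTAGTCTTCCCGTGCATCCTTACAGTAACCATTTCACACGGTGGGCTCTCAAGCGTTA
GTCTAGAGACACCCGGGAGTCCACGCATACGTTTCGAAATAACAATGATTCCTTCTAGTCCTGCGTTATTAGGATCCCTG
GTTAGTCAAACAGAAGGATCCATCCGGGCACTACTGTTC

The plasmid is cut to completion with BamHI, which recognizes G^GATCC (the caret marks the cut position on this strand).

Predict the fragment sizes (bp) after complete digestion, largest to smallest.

136, 39, 24 bp

BamHI sites (GGATCC) start at positions 16, 152, 176.
BamHI cuts after the first base of each site, so after positions 16, 152, 176.
Circular molecule, 3 cuts → 3 fragments:
  17–152 → 136 bp
  153–176 → 24 bp
  177–199 then 1–16 → 23 + 16 = 39 bp
Sorted largest to smallest: 136, 39, 24 bp.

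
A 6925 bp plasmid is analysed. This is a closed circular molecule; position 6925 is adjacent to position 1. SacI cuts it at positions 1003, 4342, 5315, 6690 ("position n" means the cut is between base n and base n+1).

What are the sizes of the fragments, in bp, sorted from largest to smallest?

3339, 1375, 1238, 973 bp

Circular molecule, 4 cuts → 4 fragments:
  4342 − 1003 = 3339 bp
  5315 − 4342 = 973 bp
  6690 − 5315 = 1375 bp
  wrap: 6925 − 6690 + 1003 = 1238 bp
Sorted largest to smallest: 3339, 1375, 1238, 973 bp.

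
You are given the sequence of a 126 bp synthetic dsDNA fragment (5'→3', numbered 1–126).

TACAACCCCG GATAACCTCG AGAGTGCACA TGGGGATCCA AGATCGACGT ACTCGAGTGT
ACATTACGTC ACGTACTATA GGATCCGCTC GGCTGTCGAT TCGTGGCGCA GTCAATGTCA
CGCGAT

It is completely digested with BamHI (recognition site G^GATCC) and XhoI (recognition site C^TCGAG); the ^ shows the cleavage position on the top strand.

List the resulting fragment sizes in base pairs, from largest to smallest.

BamHI sites (GGATCC) start at positions 34, 81.
BamHI cuts after the first base of each site, so after positions 34, 81.
XhoI sites (CTCGAG) start at positions 17, 52.
XhoI cuts after the first base of each site, so after positions 17, 52.
Combined cut positions: 17, 34, 52, 81.
Linear molecule, 4 cuts → 5 fragments:
  1–17 → 17 bp
  18–34 → 17 bp
  35–52 → 18 bp
  53–81 → 29 bp
  82–126 → 45 bp
Sorted largest to smallest: 45, 29, 18, 17, 17 bp.

45, 29, 18, 17, 17 bp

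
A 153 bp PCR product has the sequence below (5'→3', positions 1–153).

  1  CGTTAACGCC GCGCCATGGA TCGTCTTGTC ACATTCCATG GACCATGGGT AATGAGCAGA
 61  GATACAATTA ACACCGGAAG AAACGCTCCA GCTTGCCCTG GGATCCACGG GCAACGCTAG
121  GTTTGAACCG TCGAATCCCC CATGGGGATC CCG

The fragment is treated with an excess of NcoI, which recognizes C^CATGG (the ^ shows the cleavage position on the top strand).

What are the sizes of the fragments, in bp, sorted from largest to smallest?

NcoI sites (CCATGG) start at positions 14, 36, 43, 140.
NcoI cuts after the first base of each site, so after positions 14, 36, 43, 140.
Linear molecule, 4 cuts → 5 fragments:
  1–14 → 14 bp
  15–36 → 22 bp
  37–43 → 7 bp
  44–140 → 97 bp
  141–153 → 13 bp
Sorted largest to smallest: 97, 22, 14, 13, 7 bp.

97, 22, 14, 13, 7 bp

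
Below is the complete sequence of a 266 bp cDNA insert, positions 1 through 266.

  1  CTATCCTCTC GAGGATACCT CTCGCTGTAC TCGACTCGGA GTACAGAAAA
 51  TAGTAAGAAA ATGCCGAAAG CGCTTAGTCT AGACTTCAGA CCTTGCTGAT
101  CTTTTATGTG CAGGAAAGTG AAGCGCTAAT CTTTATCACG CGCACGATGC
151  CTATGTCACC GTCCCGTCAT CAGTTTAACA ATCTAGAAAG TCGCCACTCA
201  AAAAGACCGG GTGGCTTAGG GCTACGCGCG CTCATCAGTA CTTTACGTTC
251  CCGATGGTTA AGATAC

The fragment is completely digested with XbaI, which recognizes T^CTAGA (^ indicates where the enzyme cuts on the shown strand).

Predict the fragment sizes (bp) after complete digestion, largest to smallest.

104, 84, 78 bp

XbaI sites (TCTAGA) start at positions 78, 182.
XbaI cuts after the first base of each site, so after positions 78, 182.
Linear molecule, 2 cuts → 3 fragments:
  1–78 → 78 bp
  79–182 → 104 bp
  183–266 → 84 bp
Sorted largest to smallest: 104, 84, 78 bp.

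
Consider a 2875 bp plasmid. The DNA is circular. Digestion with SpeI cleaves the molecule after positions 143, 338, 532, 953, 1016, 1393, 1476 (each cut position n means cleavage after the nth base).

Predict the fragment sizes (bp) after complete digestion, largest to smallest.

1542, 421, 377, 195, 194, 83, 63 bp

Circular molecule, 7 cuts → 7 fragments:
  338 − 143 = 195 bp
  532 − 338 = 194 bp
  953 − 532 = 421 bp
  1016 − 953 = 63 bp
  1393 − 1016 = 377 bp
  1476 − 1393 = 83 bp
  wrap: 2875 − 1476 + 143 = 1542 bp
Sorted largest to smallest: 1542, 421, 377, 195, 194, 83, 63 bp.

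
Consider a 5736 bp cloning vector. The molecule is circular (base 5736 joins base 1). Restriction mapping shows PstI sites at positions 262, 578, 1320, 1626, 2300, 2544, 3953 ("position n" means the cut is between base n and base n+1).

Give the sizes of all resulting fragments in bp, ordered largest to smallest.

2045, 1409, 742, 674, 316, 306, 244 bp

Circular molecule, 7 cuts → 7 fragments:
  578 − 262 = 316 bp
  1320 − 578 = 742 bp
  1626 − 1320 = 306 bp
  2300 − 1626 = 674 bp
  2544 − 2300 = 244 bp
  3953 − 2544 = 1409 bp
  wrap: 5736 − 3953 + 262 = 2045 bp
Sorted largest to smallest: 2045, 1409, 742, 674, 316, 306, 244 bp.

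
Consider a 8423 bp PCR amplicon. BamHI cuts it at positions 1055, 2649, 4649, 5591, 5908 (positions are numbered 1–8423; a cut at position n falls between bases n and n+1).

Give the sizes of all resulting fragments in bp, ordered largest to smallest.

2515, 2000, 1594, 1055, 942, 317 bp

Linear molecule, 5 cuts → 6 fragments:
  1055 − 0 = 1055 bp
  2649 − 1055 = 1594 bp
  4649 − 2649 = 2000 bp
  5591 − 4649 = 942 bp
  5908 − 5591 = 317 bp
  8423 − 5908 = 2515 bp
Sorted largest to smallest: 2515, 2000, 1594, 1055, 942, 317 bp.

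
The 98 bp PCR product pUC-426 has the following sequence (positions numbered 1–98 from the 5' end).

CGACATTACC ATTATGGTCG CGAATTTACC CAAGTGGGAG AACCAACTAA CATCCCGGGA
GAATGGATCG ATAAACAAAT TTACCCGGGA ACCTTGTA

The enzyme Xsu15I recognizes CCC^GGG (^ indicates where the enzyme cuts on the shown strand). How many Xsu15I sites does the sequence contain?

2

CCCGGG occurs starting at positions 54, 84.
Xsu15I cuts at 2 sites.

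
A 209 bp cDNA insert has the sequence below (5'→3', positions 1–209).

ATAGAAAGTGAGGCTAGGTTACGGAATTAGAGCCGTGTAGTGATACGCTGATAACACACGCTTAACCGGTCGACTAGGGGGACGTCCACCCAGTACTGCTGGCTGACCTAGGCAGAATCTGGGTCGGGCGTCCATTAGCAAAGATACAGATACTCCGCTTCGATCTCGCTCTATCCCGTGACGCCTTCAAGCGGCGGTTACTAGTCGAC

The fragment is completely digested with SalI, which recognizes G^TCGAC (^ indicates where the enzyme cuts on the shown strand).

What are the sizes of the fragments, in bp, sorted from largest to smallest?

SalI sites (GTCGAC) start at positions 69, 204.
SalI cuts after the first base of each site, so after positions 69, 204.
Linear molecule, 2 cuts → 3 fragments:
  1–69 → 69 bp
  70–204 → 135 bp
  205–209 → 5 bp
Sorted largest to smallest: 135, 69, 5 bp.

135, 69, 5 bp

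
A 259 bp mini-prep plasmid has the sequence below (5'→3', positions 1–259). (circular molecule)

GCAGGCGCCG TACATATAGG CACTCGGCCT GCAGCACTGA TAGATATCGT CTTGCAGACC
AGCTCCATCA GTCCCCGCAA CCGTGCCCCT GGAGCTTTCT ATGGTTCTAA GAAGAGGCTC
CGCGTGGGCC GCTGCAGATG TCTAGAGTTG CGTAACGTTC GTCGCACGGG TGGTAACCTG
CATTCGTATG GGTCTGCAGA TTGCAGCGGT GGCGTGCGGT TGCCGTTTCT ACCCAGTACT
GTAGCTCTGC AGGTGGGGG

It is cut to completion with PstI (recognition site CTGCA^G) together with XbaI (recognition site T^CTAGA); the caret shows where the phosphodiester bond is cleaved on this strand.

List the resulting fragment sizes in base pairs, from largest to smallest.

103, 57, 53, 41, 5 bp

PstI sites (CTGCAG) start at positions 29, 132, 194, 247.
PstI cuts after base 5 of each site (before the last base), so after positions 33, 136, 198, 251.
The XbaI site (TCTAGA) starts at position 141.
XbaI cuts after the first base of each site, so after position 141.
Combined cut positions: 33, 136, 141, 198, 251.
Circular molecule, 5 cuts → 5 fragments:
  34–136 → 103 bp
  137–141 → 5 bp
  142–198 → 57 bp
  199–251 → 53 bp
  252–259 then 1–33 → 8 + 33 = 41 bp
Sorted largest to smallest: 103, 57, 53, 41, 5 bp.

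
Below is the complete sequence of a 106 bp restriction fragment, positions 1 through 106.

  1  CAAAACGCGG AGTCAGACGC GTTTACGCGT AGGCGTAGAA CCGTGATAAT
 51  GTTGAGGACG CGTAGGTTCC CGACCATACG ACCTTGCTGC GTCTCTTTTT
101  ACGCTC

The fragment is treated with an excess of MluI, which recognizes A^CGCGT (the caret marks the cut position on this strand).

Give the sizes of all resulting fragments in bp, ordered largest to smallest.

MluI sites (ACGCGT) start at positions 17, 25, 58.
MluI cuts after the first base of each site, so after positions 17, 25, 58.
Linear molecule, 3 cuts → 4 fragments:
  1–17 → 17 bp
  18–25 → 8 bp
  26–58 → 33 bp
  59–106 → 48 bp
Sorted largest to smallest: 48, 33, 17, 8 bp.

48, 33, 17, 8 bp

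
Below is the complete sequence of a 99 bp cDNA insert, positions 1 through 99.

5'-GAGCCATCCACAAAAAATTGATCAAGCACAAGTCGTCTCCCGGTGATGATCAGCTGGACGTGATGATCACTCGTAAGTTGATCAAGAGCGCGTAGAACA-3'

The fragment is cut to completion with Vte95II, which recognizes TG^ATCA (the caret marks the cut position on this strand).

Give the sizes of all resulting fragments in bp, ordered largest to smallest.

28, 20, 19, 17, 15 bp

Vte95II sites (TGATCA) start at positions 19, 47, 64, 79.
Vte95II cuts after base 2 of each site, so after positions 20, 48, 65, 80.
Linear molecule, 4 cuts → 5 fragments:
  1–20 → 20 bp
  21–48 → 28 bp
  49–65 → 17 bp
  66–80 → 15 bp
  81–99 → 19 bp
Sorted largest to smallest: 28, 20, 19, 17, 15 bp.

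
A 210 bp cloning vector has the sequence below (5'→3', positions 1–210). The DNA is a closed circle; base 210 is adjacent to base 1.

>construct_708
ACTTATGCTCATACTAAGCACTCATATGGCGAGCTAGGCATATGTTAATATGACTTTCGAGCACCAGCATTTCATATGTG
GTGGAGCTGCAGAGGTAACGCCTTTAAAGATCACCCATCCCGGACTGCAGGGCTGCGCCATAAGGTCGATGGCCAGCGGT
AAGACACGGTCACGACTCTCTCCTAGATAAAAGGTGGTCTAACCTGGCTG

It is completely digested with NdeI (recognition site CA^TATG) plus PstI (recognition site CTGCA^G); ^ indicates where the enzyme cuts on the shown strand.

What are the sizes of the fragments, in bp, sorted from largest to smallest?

105, 38, 34, 17, 16 bp

NdeI sites (CATATG) start at positions 23, 39, 73.
NdeI cuts after base 2 of each site, so after positions 24, 40, 74.
PstI sites (CTGCAG) start at positions 87, 125.
PstI cuts after base 5 of each site (before the last base), so after positions 91, 129.
Combined cut positions: 24, 40, 74, 91, 129.
Circular molecule, 5 cuts → 5 fragments:
  25–40 → 16 bp
  41–74 → 34 bp
  75–91 → 17 bp
  92–129 → 38 bp
  130–210 then 1–24 → 81 + 24 = 105 bp
Sorted largest to smallest: 105, 38, 34, 17, 16 bp.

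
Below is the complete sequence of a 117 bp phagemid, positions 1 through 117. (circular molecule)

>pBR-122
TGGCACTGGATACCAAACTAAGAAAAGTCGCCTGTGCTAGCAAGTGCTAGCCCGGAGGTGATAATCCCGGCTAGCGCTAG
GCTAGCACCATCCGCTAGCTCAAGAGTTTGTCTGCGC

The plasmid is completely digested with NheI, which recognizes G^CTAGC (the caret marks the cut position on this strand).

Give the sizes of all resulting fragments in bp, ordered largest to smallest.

59, 24, 13, 11, 10 bp

NheI sites (GCTAGC) start at positions 36, 46, 70, 81, 94.
NheI cuts after the first base of each site, so after positions 36, 46, 70, 81, 94.
Circular molecule, 5 cuts → 5 fragments:
  37–46 → 10 bp
  47–70 → 24 bp
  71–81 → 11 bp
  82–94 → 13 bp
  95–117 then 1–36 → 23 + 36 = 59 bp
Sorted largest to smallest: 59, 24, 13, 11, 10 bp.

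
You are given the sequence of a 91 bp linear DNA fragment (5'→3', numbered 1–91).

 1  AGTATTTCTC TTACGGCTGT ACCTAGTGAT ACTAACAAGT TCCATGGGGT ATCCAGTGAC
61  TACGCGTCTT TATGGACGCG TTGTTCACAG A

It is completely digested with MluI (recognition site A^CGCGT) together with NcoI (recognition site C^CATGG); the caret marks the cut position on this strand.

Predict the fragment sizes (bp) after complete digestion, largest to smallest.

MluI sites (ACGCGT) start at positions 62, 76.
MluI cuts after the first base of each site, so after positions 62, 76.
The NcoI site (CCATGG) starts at position 42.
NcoI cuts after the first base of each site, so after position 42.
Combined cut positions: 42, 62, 76.
Linear molecule, 3 cuts → 4 fragments:
  1–42 → 42 bp
  43–62 → 20 bp
  63–76 → 14 bp
  77–91 → 15 bp
Sorted largest to smallest: 42, 20, 15, 14 bp.

42, 20, 15, 14 bp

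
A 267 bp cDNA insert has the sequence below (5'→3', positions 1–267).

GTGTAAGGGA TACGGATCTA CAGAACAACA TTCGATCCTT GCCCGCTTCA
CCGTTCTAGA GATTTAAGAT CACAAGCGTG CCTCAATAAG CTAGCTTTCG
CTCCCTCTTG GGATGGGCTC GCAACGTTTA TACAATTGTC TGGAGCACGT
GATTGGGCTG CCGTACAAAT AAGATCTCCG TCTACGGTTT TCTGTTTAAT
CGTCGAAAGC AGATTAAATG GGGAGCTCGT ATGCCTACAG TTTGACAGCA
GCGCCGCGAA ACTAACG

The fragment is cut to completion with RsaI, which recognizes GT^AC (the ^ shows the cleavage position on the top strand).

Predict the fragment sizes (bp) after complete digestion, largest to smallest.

164, 103 bp

The RsaI site (GTAC) starts at position 163.
RsaI cuts after base 2 of each site, so after position 164.
Linear molecule, 1 cut → 2 fragments:
  1–164 → 164 bp
  165–267 → 103 bp
Sorted largest to smallest: 164, 103 bp.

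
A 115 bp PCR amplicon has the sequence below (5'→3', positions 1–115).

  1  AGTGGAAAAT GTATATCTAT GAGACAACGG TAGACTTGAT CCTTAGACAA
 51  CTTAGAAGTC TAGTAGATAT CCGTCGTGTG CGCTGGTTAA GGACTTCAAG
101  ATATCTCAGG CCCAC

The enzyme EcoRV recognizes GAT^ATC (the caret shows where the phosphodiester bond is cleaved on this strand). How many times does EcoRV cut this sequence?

GATATC occurs starting at positions 66, 100.
EcoRV cuts at 2 sites.

2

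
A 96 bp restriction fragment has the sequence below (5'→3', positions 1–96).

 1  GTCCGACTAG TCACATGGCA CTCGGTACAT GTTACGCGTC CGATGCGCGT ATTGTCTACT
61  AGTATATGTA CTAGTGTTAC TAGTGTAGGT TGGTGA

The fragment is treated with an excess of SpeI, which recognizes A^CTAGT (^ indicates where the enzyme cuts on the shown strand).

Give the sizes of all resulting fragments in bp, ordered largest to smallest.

52, 17, 12, 9, 6 bp

SpeI sites (ACTAGT) start at positions 6, 58, 70, 79.
SpeI cuts after the first base of each site, so after positions 6, 58, 70, 79.
Linear molecule, 4 cuts → 5 fragments:
  1–6 → 6 bp
  7–58 → 52 bp
  59–70 → 12 bp
  71–79 → 9 bp
  80–96 → 17 bp
Sorted largest to smallest: 52, 17, 12, 9, 6 bp.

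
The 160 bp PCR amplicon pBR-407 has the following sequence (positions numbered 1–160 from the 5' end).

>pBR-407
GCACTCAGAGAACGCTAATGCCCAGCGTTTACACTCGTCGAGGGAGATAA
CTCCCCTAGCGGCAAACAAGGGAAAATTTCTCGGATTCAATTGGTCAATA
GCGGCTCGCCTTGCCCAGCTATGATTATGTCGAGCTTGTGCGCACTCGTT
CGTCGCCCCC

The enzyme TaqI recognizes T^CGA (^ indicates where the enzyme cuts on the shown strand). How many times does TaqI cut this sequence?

2

TCGA occurs starting at positions 38, 130.
TaqI cuts at 2 sites.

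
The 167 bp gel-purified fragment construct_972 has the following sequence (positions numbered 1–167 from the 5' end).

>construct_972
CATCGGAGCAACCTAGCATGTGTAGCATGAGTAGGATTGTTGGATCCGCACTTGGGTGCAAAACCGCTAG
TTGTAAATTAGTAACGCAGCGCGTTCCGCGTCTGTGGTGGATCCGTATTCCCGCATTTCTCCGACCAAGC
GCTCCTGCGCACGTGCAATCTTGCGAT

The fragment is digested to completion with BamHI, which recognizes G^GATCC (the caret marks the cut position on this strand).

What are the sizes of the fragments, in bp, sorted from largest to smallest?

BamHI sites (GGATCC) start at positions 42, 109.
BamHI cuts after the first base of each site, so after positions 42, 109.
Linear molecule, 2 cuts → 3 fragments:
  1–42 → 42 bp
  43–109 → 67 bp
  110–167 → 58 bp
Sorted largest to smallest: 67, 58, 42 bp.

67, 58, 42 bp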